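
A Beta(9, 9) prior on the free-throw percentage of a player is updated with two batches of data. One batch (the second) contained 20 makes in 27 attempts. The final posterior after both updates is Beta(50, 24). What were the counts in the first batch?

21 makes and 8 misses

Sequential conjugate updates are equivalent to a single update on the pooled data, so total successes = posterior α − prior α and total failures = posterior β − prior β.
Total across both batches: 50−9=41 makes, 24−9=15 misses.
Subtract the second batch: 41−20=21 makes and 15−7=8 misses.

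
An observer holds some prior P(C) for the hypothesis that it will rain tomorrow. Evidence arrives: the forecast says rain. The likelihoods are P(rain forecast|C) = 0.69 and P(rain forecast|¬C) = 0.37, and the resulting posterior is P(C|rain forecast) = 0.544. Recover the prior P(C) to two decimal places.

In odds form, posterior odds = prior odds × likelihood ratio, so prior odds = posterior odds ÷ LR.
Posterior odds = 0.544/(1−0.544) = 1.1930. LR = 0.69/0.37 = 1.8649.
Prior odds = 1.1930/1.8649 = 0.6397, so P(C) = 0.6397/(1+0.6397) ≈ 0.39.

P(C) = 0.39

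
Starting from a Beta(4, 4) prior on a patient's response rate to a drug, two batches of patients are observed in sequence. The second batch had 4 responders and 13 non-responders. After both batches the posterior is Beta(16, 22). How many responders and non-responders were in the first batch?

Because Beta–binomial updating is additive in the counts, the combined data contributed (α_post−α_prior, β_post−β_prior) successes and failures.
Total across both batches: 16−4=12 responders, 22−4=18 non-responders.
Subtract the second batch: 12−4=8 responders and 18−13=5 non-responders.

8 responders and 5 non-responders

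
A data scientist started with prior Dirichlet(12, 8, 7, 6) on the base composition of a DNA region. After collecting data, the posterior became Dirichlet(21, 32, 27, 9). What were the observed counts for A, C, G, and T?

For a Dirichlet(α) prior with multinomial counts c, the posterior is Dirichlet(α + c) componentwise.
Counts are posterior − prior componentwise: 21−12=9, 32−8=24, 27−7=20, 9−6=3.

counts (9, 24, 20, 3)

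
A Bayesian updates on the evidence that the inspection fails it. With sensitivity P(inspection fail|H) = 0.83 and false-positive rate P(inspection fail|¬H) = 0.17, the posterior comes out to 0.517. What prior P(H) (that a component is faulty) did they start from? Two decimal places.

Bayes' rule in odds form gives O(H|E) = O(H)·[P(E|H)/P(E|¬H)], hence O(H) = O(H|E)/LR.
Posterior odds = 0.517/(1−0.517) = 1.0704. LR = 0.83/0.17 = 4.8824.
Prior odds = 1.0704/4.8824 = 0.2192, so P(H) = 0.2192/(1+0.2192) ≈ 0.18.

P(H) = 0.18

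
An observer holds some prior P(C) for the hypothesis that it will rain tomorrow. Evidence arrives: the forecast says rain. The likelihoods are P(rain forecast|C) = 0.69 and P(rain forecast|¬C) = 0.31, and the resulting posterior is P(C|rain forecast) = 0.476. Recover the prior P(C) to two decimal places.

Bayes' rule in odds form gives O(C|E) = O(C)·[P(E|C)/P(E|¬C)], hence O(C) = O(C|E)/LR.
Posterior odds = 0.476/(1−0.476) = 0.9084. LR = 0.69/0.31 = 2.2258.
Prior odds = 0.9084/2.2258 = 0.4081, so P(C) = 0.4081/(1+0.4081) ≈ 0.29.

P(C) = 0.29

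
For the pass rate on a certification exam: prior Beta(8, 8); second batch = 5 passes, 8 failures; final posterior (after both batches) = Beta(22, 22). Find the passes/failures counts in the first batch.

Sequential conjugate updates are equivalent to a single update on the pooled data, so total successes = posterior α − prior α and total failures = posterior β − prior β.
Total across both batches: 22−8=14 passes, 22−8=14 failures.
Subtract the second batch: 14−5=9 passes and 14−8=6 failures.

9 passes and 6 failures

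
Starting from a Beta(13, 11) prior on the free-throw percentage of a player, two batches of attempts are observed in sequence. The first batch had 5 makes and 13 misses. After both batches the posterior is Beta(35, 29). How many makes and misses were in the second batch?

17 makes and 5 misses

Because Beta–binomial updating is additive in the counts, the combined data contributed (α_post−α_prior, β_post−β_prior) successes and failures.
Total across both batches: 35−13=22 makes, 29−11=18 misses.
Subtract the first batch: 22−5=17 makes and 18−13=5 misses.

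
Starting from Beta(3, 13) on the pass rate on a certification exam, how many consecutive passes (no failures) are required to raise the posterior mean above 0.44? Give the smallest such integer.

After k passes and 0 failures the posterior is Beta(3+k, 13), with mean (3+k)/(3+13+k).
Set (3+k)/(16+k) > 0.44 and solve: k > (0.44·16 − 3)/(1 − 0.44) = 7.214.
The smallest integer exceeding 7.214 is 8, and checking k=8: (11)/(24) = 0.4583 > 0.44.

k = 8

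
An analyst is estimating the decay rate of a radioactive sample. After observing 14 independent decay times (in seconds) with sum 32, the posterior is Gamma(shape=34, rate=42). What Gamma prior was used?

For an exponential likelihood with a Gamma(α, β) prior on the rate, n observations with total T give posterior Gamma(α+n, β+T).
So α = 34 − 14 = 20 and β = 42 − 32 = 10.

Gamma(shape=20, rate=10)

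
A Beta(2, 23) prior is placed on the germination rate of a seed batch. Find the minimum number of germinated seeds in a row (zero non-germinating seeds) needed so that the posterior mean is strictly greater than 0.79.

k = 85

After k germinated seeds and 0 non-germinating seeds the posterior is Beta(2+k, 23), with mean (2+k)/(2+23+k).
Set (2+k)/(25+k) > 0.79 and solve: k > (0.79·25 − 2)/(1 − 0.79) = 84.524.
The smallest integer exceeding 84.524 is 85.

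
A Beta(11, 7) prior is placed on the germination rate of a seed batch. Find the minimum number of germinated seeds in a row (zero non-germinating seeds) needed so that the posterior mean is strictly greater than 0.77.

After k germinated seeds and 0 non-germinating seeds the posterior is Beta(11+k, 7), with mean (11+k)/(11+7+k).
Set (11+k)/(18+k) > 0.77 and solve: k > (0.77·18 − 11)/(1 − 0.77) = 12.435.
The smallest integer exceeding 12.435 is 13, and checking k=13: (24)/(31) = 0.7742 > 0.77.

k = 13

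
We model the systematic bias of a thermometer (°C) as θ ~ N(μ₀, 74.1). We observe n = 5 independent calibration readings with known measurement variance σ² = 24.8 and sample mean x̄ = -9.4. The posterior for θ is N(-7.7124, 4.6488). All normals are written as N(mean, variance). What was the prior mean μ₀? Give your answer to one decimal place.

The posterior mean is a precision-weighted average: μ_n = (τ₀μ₀ + τ_data·x̄)/(τ₀+τ_data), with τ₀=1/σ₀² and τ_data=n/σ².
Here τ₀ = 1/74.1 = 0.013495 and τ_data = 5/24.8 = 0.201613, so τ_n = 0.215108.
Rearranging for μ₀: μ₀ = (μ_n·τ_n − τ_data·x̄)/τ₀ = (-7.7124·0.215108 − 0.201613·-9.4) / 0.013495 = 0.236163/0.013495 ≈ 17.5.

μ₀ = 17.5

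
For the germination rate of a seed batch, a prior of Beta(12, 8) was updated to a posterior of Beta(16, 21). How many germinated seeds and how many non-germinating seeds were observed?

Beta is conjugate to the binomial likelihood: posterior = Beta(a+s, b+f).
So s = 16 − 12 = 4 and f = 21 − 8 = 13.

4 germinated seeds and 13 non-germinating seeds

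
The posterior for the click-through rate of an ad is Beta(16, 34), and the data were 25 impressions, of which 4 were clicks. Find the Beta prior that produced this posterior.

Beta is conjugate to the binomial likelihood: posterior = Beta(α+s, β+f).
Subtract the data counts: 16−4=12, 34−21=13.

Beta(12, 13)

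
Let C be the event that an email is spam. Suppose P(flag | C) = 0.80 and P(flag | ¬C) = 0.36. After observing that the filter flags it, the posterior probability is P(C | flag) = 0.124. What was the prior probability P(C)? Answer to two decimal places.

P(C) = 0.06

In odds form, posterior odds = prior odds × likelihood ratio, so prior odds = posterior odds ÷ LR.
Posterior odds = 0.124/(1−0.124) = 0.1416. LR = 0.80/0.36 = 2.2222.
Prior odds = 0.1416/2.2222 = 0.0637, so P(C) = 0.0637/(1+0.0637) ≈ 0.06.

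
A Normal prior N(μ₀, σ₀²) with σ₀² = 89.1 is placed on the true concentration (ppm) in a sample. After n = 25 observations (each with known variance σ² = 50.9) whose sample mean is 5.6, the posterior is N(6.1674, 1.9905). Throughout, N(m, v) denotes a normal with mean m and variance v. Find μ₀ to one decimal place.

μ₀ = 31.0

The posterior mean is a precision-weighted average: μ_n = (τ₀μ₀ + τ_data·x̄)/(τ₀+τ_data), with τ₀=1/σ₀² and τ_data=n/σ².
Here τ₀ = 1/89.1 = 0.011223 and τ_data = 25/50.9 = 0.491159, so τ_n = 0.502382.
Rearranging for μ₀: μ₀ = (μ_n·τ_n − τ_data·x̄)/τ₀ = (6.1674·0.502382 − 0.491159·5.6) / 0.011223 = 0.347900/0.011223 ≈ 31.0.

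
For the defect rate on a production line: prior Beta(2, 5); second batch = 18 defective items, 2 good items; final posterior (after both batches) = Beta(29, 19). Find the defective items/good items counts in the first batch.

Sequential conjugate updates are equivalent to a single update on the pooled data, so total successes = posterior α − prior α and total failures = posterior β − prior β.
Total across both batches: 29−2=27 defective items, 19−5=14 good items.
Subtract the second batch: 27−18=9 defective items and 14−2=12 good items.

9 defective items and 12 good items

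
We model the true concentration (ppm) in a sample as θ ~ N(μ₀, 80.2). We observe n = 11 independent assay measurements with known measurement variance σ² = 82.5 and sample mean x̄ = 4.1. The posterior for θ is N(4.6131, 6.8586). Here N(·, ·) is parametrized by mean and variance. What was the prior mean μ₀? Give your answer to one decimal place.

μ₀ = 10.1

The posterior mean is a precision-weighted average: μ_n = (τ₀μ₀ + τ_data·x̄)/(τ₀+τ_data), with τ₀=1/σ₀² and τ_data=n/σ².
Here τ₀ = 1/80.2 = 0.012469 and τ_data = 11/82.5 = 0.133333, so τ_n = 0.145802.
Rearranging for μ₀: μ₀ = (μ_n·τ_n − τ_data·x̄)/τ₀ = (4.6131·0.145802 − 0.133333·4.1) / 0.012469 = 0.125934/0.012469 ≈ 10.1.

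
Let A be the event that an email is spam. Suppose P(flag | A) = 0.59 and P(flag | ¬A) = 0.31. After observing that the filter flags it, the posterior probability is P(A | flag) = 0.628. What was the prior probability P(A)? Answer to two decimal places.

Bayes' rule in odds form gives O(A|E) = O(A)·[P(E|A)/P(E|¬A)], hence O(A) = O(A|E)/LR.
Posterior odds = 0.628/(1−0.628) = 1.6882. LR = 0.59/0.31 = 1.9032.
Prior odds = 1.6882/1.9032 = 0.8870, so P(A) = 0.8870/(1+0.8870) ≈ 0.47.

P(A) = 0.47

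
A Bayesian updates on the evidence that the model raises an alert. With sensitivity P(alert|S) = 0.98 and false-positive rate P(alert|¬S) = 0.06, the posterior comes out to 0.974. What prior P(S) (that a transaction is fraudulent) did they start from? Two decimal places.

P(S) = 0.70

Bayes' rule in odds form gives O(S|E) = O(S)·[P(E|S)/P(E|¬S)], hence O(S) = O(S|E)/LR.
Posterior odds = 0.974/(1−0.974) = 37.4615. LR = 0.98/0.06 = 16.3333.
Prior odds = 37.4615/16.3333 = 2.2936, so P(S) = 2.2936/(1+2.2936) ≈ 0.70.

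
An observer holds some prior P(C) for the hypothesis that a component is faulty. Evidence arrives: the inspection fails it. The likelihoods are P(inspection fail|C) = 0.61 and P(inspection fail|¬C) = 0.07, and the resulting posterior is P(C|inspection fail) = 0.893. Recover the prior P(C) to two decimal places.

In odds form, posterior odds = prior odds × likelihood ratio, so prior odds = posterior odds ÷ LR.
Posterior odds = 0.893/(1−0.893) = 8.3458. LR = 0.61/0.07 = 8.7143.
Prior odds = 8.3458/8.7143 = 0.9577, so P(C) = 0.9577/(1+0.9577) ≈ 0.49.

P(C) = 0.49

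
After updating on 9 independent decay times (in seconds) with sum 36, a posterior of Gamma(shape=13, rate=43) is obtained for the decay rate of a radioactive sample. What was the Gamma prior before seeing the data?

Gamma(shape=4, rate=7)

For an exponential likelihood with a Gamma(α, β) prior on the rate, n observations with total T give posterior Gamma(α+n, β+T).
So α = 13 − 9 = 4 and β = 43 − 36 = 7.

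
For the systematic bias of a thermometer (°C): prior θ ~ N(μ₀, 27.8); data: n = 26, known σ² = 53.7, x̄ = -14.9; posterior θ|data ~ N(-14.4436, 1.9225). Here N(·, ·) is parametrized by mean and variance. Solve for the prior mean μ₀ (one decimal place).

μ₀ = -8.3

The posterior mean is a precision-weighted average: μ_n = (τ₀μ₀ + τ_data·x̄)/(τ₀+τ_data), with τ₀=1/σ₀² and τ_data=n/σ².
Here τ₀ = 1/27.8 = 0.035971 and τ_data = 26/53.7 = 0.484171, so τ_n = 0.520142.
Rearranging for μ₀: μ₀ = (μ_n·τ_n − τ_data·x̄)/τ₀ = (-14.4436·0.520142 − 0.484171·-14.9) / 0.035971 = -0.298575/0.035971 ≈ -8.3.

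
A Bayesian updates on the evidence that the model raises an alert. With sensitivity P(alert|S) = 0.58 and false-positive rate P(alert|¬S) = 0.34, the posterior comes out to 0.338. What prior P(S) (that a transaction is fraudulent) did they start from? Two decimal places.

P(S) = 0.23

In odds form, posterior odds = prior odds × likelihood ratio, so prior odds = posterior odds ÷ LR.
Posterior odds = 0.338/(1−0.338) = 0.5106. LR = 0.58/0.34 = 1.7059.
Prior odds = 0.5106/1.7059 = 0.2993, so P(S) = 0.2993/(1+0.2993) ≈ 0.23.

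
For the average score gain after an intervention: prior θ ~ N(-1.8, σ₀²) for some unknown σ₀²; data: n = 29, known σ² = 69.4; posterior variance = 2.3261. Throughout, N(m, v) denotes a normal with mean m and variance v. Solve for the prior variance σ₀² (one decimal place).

Posterior precision equals prior precision plus data precision: 1/σ_n² = 1/σ₀² + n/σ².
So 1/σ₀² = 1/2.3261 − 29/69.4 = 0.429904 − 0.417867 = 0.012037.
Hence σ₀² = 1/0.012037 ≈ 83.1.

σ₀² = 83.1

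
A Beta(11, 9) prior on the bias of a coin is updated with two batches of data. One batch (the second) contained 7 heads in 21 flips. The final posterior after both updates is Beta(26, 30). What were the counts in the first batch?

Sequential conjugate updates are equivalent to a single update on the pooled data, so total successes = posterior α − prior α and total failures = posterior β − prior β.
Total across both batches: 26−11=15 heads, 30−9=21 tails.
Subtract the second batch: 15−7=8 heads and 21−14=7 tails.

8 heads and 7 tails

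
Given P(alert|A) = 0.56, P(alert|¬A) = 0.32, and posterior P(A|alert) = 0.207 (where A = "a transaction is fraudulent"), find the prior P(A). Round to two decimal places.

Bayes' rule in odds form gives O(A|E) = O(A)·[P(E|A)/P(E|¬A)], hence O(A) = O(A|E)/LR.
Posterior odds = 0.207/(1−0.207) = 0.2610. LR = 0.56/0.32 = 1.7500.
Prior odds = 0.2610/1.7500 = 0.1491, so P(A) = 0.1491/(1+0.1491) ≈ 0.13.

P(A) = 0.13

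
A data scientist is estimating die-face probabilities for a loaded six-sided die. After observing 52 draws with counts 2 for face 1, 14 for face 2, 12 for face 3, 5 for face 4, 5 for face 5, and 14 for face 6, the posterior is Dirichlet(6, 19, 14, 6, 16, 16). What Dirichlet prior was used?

Dirichlet(4, 5, 2, 1, 11, 2)

For a Dirichlet(α) prior with multinomial counts c, the posterior is Dirichlet(α + c) componentwise.
Subtract each count from the matching posterior parameter: 6−2=4, 19−14=5, 14−12=2, 6−5=1, 16−5=11, 16−14=2.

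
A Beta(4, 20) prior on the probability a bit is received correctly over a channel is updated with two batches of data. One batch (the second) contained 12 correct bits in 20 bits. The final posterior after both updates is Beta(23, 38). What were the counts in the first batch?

Sequential conjugate updates are equivalent to a single update on the pooled data, so total successes = posterior α − prior α and total failures = posterior β − prior β.
Total across both batches: 23−4=19 correct bits, 38−20=18 errors.
Subtract the second batch: 19−12=7 correct bits and 18−8=10 errors.

7 correct bits and 10 errors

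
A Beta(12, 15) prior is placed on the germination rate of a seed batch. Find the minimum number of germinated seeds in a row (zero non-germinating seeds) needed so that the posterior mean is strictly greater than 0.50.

After k germinated seeds and 0 non-germinating seeds the posterior is Beta(12+k, 15), with mean (12+k)/(12+15+k).
Set (12+k)/(27+k) > 0.50 and solve: k > (0.50·27 − 12)/(1 − 0.50) = 3.000.
The smallest integer exceeding 3.000 is 4, and checking k=4: (16)/(31) = 0.5161 > 0.50.

k = 4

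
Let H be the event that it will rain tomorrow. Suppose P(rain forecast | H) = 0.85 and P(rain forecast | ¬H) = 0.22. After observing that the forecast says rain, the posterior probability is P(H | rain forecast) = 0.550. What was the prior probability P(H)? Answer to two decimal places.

In odds form, posterior odds = prior odds × likelihood ratio, so prior odds = posterior odds ÷ LR.
Posterior odds = 0.550/(1−0.550) = 1.2222. LR = 0.85/0.22 = 3.8636.
Prior odds = 1.2222/3.8636 = 0.3163, so P(H) = 0.3163/(1+0.3163) ≈ 0.24.

P(H) = 0.24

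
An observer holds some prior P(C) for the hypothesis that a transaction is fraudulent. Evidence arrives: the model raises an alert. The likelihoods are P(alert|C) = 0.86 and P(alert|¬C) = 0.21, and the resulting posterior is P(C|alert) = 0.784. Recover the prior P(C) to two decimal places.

P(C) = 0.47

In odds form, posterior odds = prior odds × likelihood ratio, so prior odds = posterior odds ÷ LR.
Posterior odds = 0.784/(1−0.784) = 3.6296. LR = 0.86/0.21 = 4.0952.
Prior odds = 3.6296/4.0952 = 0.8863, so P(C) = 0.8863/(1+0.8863) ≈ 0.47.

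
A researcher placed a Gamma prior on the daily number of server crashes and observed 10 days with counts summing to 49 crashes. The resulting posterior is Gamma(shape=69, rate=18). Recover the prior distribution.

Gamma(shape=20, rate=8)

Gamma–Poisson conjugacy: posterior shape = α + Σxᵢ, posterior rate = β + n.
So α = 69 − 49 = 20 and β = 18 − 10 = 8.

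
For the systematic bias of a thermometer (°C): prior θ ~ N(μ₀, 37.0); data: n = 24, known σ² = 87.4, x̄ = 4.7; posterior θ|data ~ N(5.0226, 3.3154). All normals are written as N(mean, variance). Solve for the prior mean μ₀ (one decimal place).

μ₀ = 8.3

With known observation variance, the Normal–Normal posterior has precision τ_n = τ₀ + n/σ² and mean μ_n = (τ₀μ₀ + (n/σ²)x̄)/τ_n.
Here τ₀ = 1/37.0 = 0.027027 and τ_data = 24/87.4 = 0.274600, so τ_n = 0.301627.
Rearranging for μ₀: μ₀ = (μ_n·τ_n − τ_data·x̄)/τ₀ = (5.0226·0.301627 − 0.274600·4.7) / 0.027027 = 0.224332/0.027027 ≈ 8.3.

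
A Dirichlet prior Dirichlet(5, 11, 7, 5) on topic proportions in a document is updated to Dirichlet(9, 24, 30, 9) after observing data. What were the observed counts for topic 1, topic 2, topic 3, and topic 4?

counts (4, 13, 23, 4)

For a Dirichlet(α) prior with multinomial counts c, the posterior is Dirichlet(α + c) componentwise.
Counts are posterior − prior componentwise: 9−5=4, 24−11=13, 30−7=23, 9−5=4.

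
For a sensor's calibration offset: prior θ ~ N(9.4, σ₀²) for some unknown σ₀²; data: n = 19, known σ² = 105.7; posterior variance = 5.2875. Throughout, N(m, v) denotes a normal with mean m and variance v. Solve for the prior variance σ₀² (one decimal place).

σ₀² = 106.7

For the Normal–Normal model with known σ², precisions add: τ_n = τ₀ + n/σ².
So 1/σ₀² = 1/5.2875 − 19/105.7 = 0.189125 − 0.179754 = 0.009371.
Hence σ₀² = 1/0.009371 ≈ 106.7.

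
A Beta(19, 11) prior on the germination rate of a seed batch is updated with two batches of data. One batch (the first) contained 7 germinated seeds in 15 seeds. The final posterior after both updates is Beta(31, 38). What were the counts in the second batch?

5 germinated seeds and 19 non-germinating seeds

Sequential conjugate updates are equivalent to a single update on the pooled data, so total successes = posterior α − prior α and total failures = posterior β − prior β.
Total across both batches: 31−19=12 germinated seeds, 38−11=27 non-germinating seeds.
Subtract the first batch: 12−7=5 germinated seeds and 27−8=19 non-germinating seeds.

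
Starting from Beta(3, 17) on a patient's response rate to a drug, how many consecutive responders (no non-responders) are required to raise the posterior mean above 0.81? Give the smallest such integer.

After k responders and 0 non-responders the posterior is Beta(3+k, 17), with mean (3+k)/(3+17+k).
Set (3+k)/(20+k) > 0.81 and solve: k > (0.81·20 − 3)/(1 − 0.81) = 69.474.
The smallest integer exceeding 69.474 is 70, and checking k=70: (73)/(90) = 0.8111 > 0.81.

k = 70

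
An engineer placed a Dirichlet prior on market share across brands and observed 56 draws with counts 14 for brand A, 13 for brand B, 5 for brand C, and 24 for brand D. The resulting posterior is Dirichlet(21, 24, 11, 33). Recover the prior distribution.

For a Dirichlet(α) prior with multinomial counts c, the posterior is Dirichlet(α + c) componentwise.
Subtract each count from the matching posterior parameter: 21−14=7, 24−13=11, 11−5=6, 33−24=9.

Dirichlet(7, 11, 6, 9)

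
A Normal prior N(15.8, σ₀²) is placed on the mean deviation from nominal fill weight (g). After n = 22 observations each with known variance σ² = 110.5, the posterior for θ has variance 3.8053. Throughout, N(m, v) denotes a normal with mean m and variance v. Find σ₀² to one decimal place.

σ₀² = 15.7

For the Normal–Normal model with known σ², precisions add: τ_n = τ₀ + n/σ².
So 1/σ₀² = 1/3.8053 − 22/110.5 = 0.262791 − 0.199095 = 0.063696.
Hence σ₀² = 1/0.063696 ≈ 15.7.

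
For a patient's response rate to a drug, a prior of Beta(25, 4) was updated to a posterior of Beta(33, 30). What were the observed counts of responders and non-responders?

8 responders and 26 non-responders

Beta is conjugate to the binomial likelihood: posterior = Beta(α+s, β+f).
Match parameters: s=33−25=8, f=30−4=26.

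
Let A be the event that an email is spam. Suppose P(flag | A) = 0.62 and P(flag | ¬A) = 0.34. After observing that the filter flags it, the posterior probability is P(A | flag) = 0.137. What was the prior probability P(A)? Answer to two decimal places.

P(A) = 0.08

In odds form, posterior odds = prior odds × likelihood ratio, so prior odds = posterior odds ÷ LR.
Posterior odds = 0.137/(1−0.137) = 0.1587. LR = 0.62/0.34 = 1.8235.
Prior odds = 0.1587/1.8235 = 0.0870, so P(A) = 0.0870/(1+0.0870) ≈ 0.08.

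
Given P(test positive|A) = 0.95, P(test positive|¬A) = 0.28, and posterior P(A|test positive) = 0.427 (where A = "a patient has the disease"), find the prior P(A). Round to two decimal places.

In odds form, posterior odds = prior odds × likelihood ratio, so prior odds = posterior odds ÷ LR.
Posterior odds = 0.427/(1−0.427) = 0.7452. LR = 0.95/0.28 = 3.3929.
Prior odds = 0.7452/3.3929 = 0.2196, so P(A) = 0.2196/(1+0.2196) ≈ 0.18.

P(A) = 0.18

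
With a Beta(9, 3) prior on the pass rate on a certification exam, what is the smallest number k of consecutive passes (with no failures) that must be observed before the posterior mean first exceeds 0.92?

After k passes and 0 failures the posterior is Beta(9+k, 3), with mean (9+k)/(9+3+k).
Set (9+k)/(12+k) > 0.92 and solve: k > (0.92·12 − 9)/(1 − 0.92) = 25.500.
The smallest integer exceeding 25.500 is 26.

k = 26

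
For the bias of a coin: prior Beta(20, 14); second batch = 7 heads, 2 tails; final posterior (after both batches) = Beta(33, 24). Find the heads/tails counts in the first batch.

Because Beta–binomial updating is additive in the counts, the combined data contributed (α_post−α_prior, β_post−β_prior) successes and failures.
Total across both batches: 33−20=13 heads, 24−14=10 tails.
Subtract the second batch: 13−7=6 heads and 10−2=8 tails.

6 heads and 8 tails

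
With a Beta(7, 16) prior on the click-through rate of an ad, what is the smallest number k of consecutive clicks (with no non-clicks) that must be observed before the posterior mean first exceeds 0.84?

k = 78

After k clicks and 0 non-clicks the posterior is Beta(7+k, 16), with mean (7+k)/(7+16+k).
Set (7+k)/(23+k) > 0.84 and solve: k > (0.84·23 − 7)/(1 − 0.84) = 77.000.
The smallest integer exceeding 77.000 is 78, and checking k=78: (85)/(101) = 0.8416 > 0.84.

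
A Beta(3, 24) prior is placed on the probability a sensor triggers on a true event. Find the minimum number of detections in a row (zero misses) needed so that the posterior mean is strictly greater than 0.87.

k = 158

After k detections and 0 misses the posterior is Beta(3+k, 24), with mean (3+k)/(3+24+k).
Set (3+k)/(27+k) > 0.87 and solve: k > (0.87·27 − 3)/(1 − 0.87) = 157.615.
The smallest integer exceeding 157.615 is 158.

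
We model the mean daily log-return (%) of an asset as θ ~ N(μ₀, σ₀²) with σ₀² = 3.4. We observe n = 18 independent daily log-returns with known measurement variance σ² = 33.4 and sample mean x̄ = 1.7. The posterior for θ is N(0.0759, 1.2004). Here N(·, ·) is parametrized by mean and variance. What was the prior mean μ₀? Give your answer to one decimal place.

μ₀ = -2.9

With known observation variance, the Normal–Normal posterior has precision τ_n = τ₀ + n/σ² and mean μ_n = (τ₀μ₀ + (n/σ²)x̄)/τ_n.
Here τ₀ = 1/3.4 = 0.294118 and τ_data = 18/33.4 = 0.538922, so τ_n = 0.833040.
Rearranging for μ₀: μ₀ = (μ_n·τ_n − τ_data·x̄)/τ₀ = (0.0759·0.833040 − 0.538922·1.7) / 0.294118 = -0.852940/0.294118 ≈ -2.9.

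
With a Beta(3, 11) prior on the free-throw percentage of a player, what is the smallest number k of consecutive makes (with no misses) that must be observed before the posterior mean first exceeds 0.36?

k = 4

After k makes and 0 misses the posterior is Beta(3+k, 11), with mean (3+k)/(3+11+k).
Set (3+k)/(14+k) > 0.36 and solve: k > (0.36·14 − 3)/(1 − 0.36) = 3.188.
The smallest integer exceeding 3.188 is 4.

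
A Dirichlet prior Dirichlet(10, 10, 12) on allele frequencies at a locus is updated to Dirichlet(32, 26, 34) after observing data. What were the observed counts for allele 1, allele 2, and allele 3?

counts (22, 16, 22)

For a Dirichlet(α) prior with multinomial counts c, the posterior is Dirichlet(α + c) componentwise.
Counts are posterior − prior componentwise: 32−10=22, 26−10=16, 34−12=22.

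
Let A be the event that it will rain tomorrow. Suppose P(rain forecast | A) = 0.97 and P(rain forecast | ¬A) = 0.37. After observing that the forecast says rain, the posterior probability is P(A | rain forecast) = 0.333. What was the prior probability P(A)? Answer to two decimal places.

P(A) = 0.16

Bayes' rule in odds form gives O(A|E) = O(A)·[P(E|A)/P(E|¬A)], hence O(A) = O(A|E)/LR.
Posterior odds = 0.333/(1−0.333) = 0.4993. LR = 0.97/0.37 = 2.6216.
Prior odds = 0.4993/2.6216 = 0.1905, so P(A) = 0.1905/(1+0.1905) ≈ 0.16.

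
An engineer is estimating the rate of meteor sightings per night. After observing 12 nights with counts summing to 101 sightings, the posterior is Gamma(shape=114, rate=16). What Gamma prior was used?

Gamma(shape=13, rate=4)

Gamma–Poisson conjugacy: posterior shape = α + Σxᵢ, posterior rate = β + n.
So α = 114 − 101 = 13 and β = 16 − 12 = 4.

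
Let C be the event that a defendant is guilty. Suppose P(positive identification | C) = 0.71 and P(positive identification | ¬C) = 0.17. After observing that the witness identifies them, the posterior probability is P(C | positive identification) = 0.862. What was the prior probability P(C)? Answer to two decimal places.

P(C) = 0.60

Bayes' rule in odds form gives O(C|E) = O(C)·[P(E|C)/P(E|¬C)], hence O(C) = O(C|E)/LR.
Posterior odds = 0.862/(1−0.862) = 6.2464. LR = 0.71/0.17 = 4.1765.
Prior odds = 6.2464/4.1765 = 1.4956, so P(C) = 1.4956/(1+1.4956) ≈ 0.60.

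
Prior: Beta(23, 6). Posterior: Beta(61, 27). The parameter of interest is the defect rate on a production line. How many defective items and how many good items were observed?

Under Beta–binomial conjugacy the posterior parameters are (α+s, β+f).
Match parameters: s=61−23=38, f=27−6=21.

38 defective items and 21 good items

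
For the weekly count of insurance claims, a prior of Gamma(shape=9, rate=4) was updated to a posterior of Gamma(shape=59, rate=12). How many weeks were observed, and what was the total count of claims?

n = 8 weeks with total 50 claims

A Gamma(α, β) prior (rate parametrization) on a Poisson rate with n observations summing to S gives posterior Gamma(α+S, β+n).
Matching: Σxᵢ = 59 − 9 = 50 and n = 12 − 4 = 8.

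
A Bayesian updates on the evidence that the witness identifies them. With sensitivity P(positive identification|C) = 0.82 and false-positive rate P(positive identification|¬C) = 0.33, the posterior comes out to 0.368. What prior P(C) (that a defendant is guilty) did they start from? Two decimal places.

In odds form, posterior odds = prior odds × likelihood ratio, so prior odds = posterior odds ÷ LR.
Posterior odds = 0.368/(1−0.368) = 0.5823. LR = 0.82/0.33 = 2.4848.
Prior odds = 0.5823/2.4848 = 0.2343, so P(C) = 0.2343/(1+0.2343) ≈ 0.19.

P(C) = 0.19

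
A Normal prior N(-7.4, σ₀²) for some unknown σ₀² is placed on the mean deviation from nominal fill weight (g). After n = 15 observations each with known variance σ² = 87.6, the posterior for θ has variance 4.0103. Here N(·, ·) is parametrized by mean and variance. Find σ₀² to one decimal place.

Posterior precision equals prior precision plus data precision: 1/σ_n² = 1/σ₀² + n/σ².
So 1/σ₀² = 1/4.0103 − 15/87.6 = 0.249358 − 0.171233 = 0.078125.
Hence σ₀² = 1/0.078125 ≈ 12.8.

σ₀² = 12.8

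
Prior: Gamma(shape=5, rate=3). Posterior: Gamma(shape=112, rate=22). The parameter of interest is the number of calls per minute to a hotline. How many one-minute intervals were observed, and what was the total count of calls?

Gamma–Poisson conjugacy: posterior shape = α + Σxᵢ, posterior rate = β + n.
Matching: Σxᵢ = 112 − 5 = 107 and n = 22 − 3 = 19.

n = 19 one-minute intervals with total 107 calls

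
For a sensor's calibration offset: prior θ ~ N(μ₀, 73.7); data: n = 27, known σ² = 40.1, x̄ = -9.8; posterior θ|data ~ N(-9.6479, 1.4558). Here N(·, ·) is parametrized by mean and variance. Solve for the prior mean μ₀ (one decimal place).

μ₀ = -2.1

With known observation variance, the Normal–Normal posterior has precision τ_n = τ₀ + n/σ² and mean μ_n = (τ₀μ₀ + (n/σ²)x̄)/τ_n.
Here τ₀ = 1/73.7 = 0.013569 and τ_data = 27/40.1 = 0.673317, so τ_n = 0.686886.
Rearranging for μ₀: μ₀ = (μ_n·τ_n − τ_data·x̄)/τ₀ = (-9.6479·0.686886 − 0.673317·-9.8) / 0.013569 = -0.028501/0.013569 ≈ -2.1.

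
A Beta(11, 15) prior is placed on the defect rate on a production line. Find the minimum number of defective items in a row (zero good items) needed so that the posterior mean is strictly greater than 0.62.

After k defective items and 0 good items the posterior is Beta(11+k, 15), with mean (11+k)/(11+15+k).
Set (11+k)/(26+k) > 0.62 and solve: k > (0.62·26 − 11)/(1 − 0.62) = 13.474.
The smallest integer exceeding 13.474 is 14.

k = 14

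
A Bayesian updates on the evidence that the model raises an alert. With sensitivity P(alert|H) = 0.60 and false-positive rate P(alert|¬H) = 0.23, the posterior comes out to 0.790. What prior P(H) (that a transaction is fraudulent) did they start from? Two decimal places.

P(H) = 0.59

In odds form, posterior odds = prior odds × likelihood ratio, so prior odds = posterior odds ÷ LR.
Posterior odds = 0.790/(1−0.790) = 3.7619. LR = 0.60/0.23 = 2.6087.
Prior odds = 3.7619/2.6087 = 1.4421, so P(H) = 1.4421/(1+1.4421) ≈ 0.59.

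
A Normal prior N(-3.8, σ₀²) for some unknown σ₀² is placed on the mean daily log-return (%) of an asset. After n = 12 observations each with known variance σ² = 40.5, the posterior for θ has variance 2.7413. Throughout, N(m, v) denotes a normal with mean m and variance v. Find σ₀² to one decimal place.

Posterior precision equals prior precision plus data precision: 1/σ_n² = 1/σ₀² + n/σ².
So 1/σ₀² = 1/2.7413 − 12/40.5 = 0.364790 − 0.296296 = 0.068494.
Hence σ₀² = 1/0.068494 ≈ 14.6.

σ₀² = 14.6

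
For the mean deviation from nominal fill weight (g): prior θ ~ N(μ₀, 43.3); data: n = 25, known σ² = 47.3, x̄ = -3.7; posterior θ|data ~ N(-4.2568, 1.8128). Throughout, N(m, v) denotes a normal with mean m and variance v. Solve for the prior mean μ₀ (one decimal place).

μ₀ = -17.0

With known observation variance, the Normal–Normal posterior has precision τ_n = τ₀ + n/σ² and mean μ_n = (τ₀μ₀ + (n/σ²)x̄)/τ_n.
Here τ₀ = 1/43.3 = 0.023095 and τ_data = 25/47.3 = 0.528541, so τ_n = 0.551636.
Rearranging for μ₀: μ₀ = (μ_n·τ_n − τ_data·x̄)/τ₀ = (-4.2568·0.551636 − 0.528541·-3.7) / 0.023095 = -0.392602/0.023095 ≈ -17.0.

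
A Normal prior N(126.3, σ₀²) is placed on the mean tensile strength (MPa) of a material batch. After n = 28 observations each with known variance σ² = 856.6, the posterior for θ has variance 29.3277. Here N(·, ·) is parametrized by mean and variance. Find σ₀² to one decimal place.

For the Normal–Normal model with known σ², precisions add: τ_n = τ₀ + n/σ².
So 1/σ₀² = 1/29.3277 − 28/856.6 = 0.034097 − 0.032687 = 0.001410.
Hence σ₀² = 1/0.001410 ≈ 709.2.

σ₀² = 709.2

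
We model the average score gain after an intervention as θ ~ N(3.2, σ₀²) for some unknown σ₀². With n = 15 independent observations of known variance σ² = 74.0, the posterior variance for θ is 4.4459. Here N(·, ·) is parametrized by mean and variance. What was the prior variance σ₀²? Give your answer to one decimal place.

σ₀² = 45.0

For the Normal–Normal model with known σ², precisions add: τ_n = τ₀ + n/σ².
So 1/σ₀² = 1/4.4459 − 15/74.0 = 0.224926 − 0.202703 = 0.022223.
Hence σ₀² = 1/0.022223 ≈ 45.0.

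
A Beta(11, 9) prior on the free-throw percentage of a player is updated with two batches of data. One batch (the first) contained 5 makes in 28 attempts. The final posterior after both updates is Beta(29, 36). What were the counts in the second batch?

Sequential conjugate updates are equivalent to a single update on the pooled data, so total successes = posterior α − prior α and total failures = posterior β − prior β.
Total across both batches: 29−11=18 makes, 36−9=27 misses.
Subtract the first batch: 18−5=13 makes and 27−23=4 misses.

13 makes and 4 misses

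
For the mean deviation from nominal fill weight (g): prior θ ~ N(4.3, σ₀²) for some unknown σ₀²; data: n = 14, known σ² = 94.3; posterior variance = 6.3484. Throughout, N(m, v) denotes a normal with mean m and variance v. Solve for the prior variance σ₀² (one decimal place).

σ₀² = 110.4

Posterior precision equals prior precision plus data precision: 1/σ_n² = 1/σ₀² + n/σ².
So 1/σ₀² = 1/6.3484 − 14/94.3 = 0.157520 − 0.148462 = 0.009058.
Hence σ₀² = 1/0.009058 ≈ 110.4.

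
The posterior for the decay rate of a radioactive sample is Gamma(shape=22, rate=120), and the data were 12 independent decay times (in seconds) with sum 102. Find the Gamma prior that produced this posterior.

Gamma–exponential conjugacy: posterior shape = α + n, posterior rate = β + Σtᵢ.
So α = 22 − 12 = 10 and β = 120 − 102 = 18.

Gamma(shape=10, rate=18)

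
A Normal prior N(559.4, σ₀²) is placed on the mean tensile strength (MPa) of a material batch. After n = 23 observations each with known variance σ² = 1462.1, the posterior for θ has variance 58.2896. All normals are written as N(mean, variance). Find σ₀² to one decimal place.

For the Normal–Normal model with known σ², precisions add: τ_n = τ₀ + n/σ².
So 1/σ₀² = 1/58.2896 − 23/1462.1 = 0.017156 − 0.015731 = 0.001425.
Hence σ₀² = 1/0.001425 ≈ 701.8.

σ₀² = 701.8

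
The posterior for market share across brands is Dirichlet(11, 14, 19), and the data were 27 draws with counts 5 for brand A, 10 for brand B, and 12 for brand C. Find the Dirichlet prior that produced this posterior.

Dirichlet(6, 4, 7)

For a Dirichlet(α) prior with multinomial counts c, the posterior is Dirichlet(α + c) componentwise.
Subtract each count from the matching posterior parameter: 11−5=6, 14−10=4, 19−12=7.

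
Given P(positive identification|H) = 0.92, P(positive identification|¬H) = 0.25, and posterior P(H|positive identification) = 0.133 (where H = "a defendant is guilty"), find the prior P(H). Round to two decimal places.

Bayes' rule in odds form gives O(H|E) = O(H)·[P(E|H)/P(E|¬H)], hence O(H) = O(H|E)/LR.
Posterior odds = 0.133/(1−0.133) = 0.1534. LR = 0.92/0.25 = 3.6800.
Prior odds = 0.1534/3.6800 = 0.0417, so P(H) = 0.0417/(1+0.0417) ≈ 0.04.

P(H) = 0.04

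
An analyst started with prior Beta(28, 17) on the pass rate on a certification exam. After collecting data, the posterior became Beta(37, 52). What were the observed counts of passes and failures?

9 passes and 35 failures

A Beta(α, β) prior with s successes and f failures in binomial data gives a Beta(α+s, β+f) posterior.
Match parameters: s=37−28=9, f=52−17=35.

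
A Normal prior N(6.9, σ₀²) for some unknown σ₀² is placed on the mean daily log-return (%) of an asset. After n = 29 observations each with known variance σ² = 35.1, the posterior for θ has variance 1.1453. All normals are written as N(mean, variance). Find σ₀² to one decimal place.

Posterior precision equals prior precision plus data precision: 1/σ_n² = 1/σ₀² + n/σ².
So 1/σ₀² = 1/1.1453 − 29/35.1 = 0.873134 − 0.826211 = 0.046923.
Hence σ₀² = 1/0.046923 ≈ 21.3.

σ₀² = 21.3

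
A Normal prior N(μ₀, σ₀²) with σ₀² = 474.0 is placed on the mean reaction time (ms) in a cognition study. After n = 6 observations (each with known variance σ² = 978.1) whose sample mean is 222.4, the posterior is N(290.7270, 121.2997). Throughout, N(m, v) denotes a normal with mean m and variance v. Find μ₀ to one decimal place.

The posterior mean is a precision-weighted average: μ_n = (τ₀μ₀ + τ_data·x̄)/(τ₀+τ_data), with τ₀=1/σ₀² and τ_data=n/σ².
Here τ₀ = 1/474.0 = 0.002110 and τ_data = 6/978.1 = 0.006134, so τ_n = 0.008244.
Rearranging for μ₀: μ₀ = (μ_n·τ_n − τ_data·x̄)/τ₀ = (290.7270·0.008244 − 0.006134·222.4) / 0.002110 = 1.032552/0.002110 ≈ 489.4.

μ₀ = 489.4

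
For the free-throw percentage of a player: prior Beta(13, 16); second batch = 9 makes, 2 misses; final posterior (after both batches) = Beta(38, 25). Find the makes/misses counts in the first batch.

16 makes and 7 misses

Sequential conjugate updates are equivalent to a single update on the pooled data, so total successes = posterior α − prior α and total failures = posterior β − prior β.
Total across both batches: 38−13=25 makes, 25−16=9 misses.
Subtract the second batch: 25−9=16 makes and 9−2=7 misses.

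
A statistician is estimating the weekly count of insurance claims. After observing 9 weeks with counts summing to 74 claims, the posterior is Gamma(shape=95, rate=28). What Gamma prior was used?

Gamma(shape=21, rate=19)

A Gamma(α, β) prior (rate parametrization) on a Poisson rate with n observations summing to S gives posterior Gamma(α+S, β+n).
So α = 95 − 74 = 21 and β = 28 − 9 = 19.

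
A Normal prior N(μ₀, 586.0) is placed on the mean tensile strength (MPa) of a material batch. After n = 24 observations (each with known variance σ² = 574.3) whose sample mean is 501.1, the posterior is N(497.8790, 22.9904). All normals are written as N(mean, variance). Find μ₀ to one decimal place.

μ₀ = 419.0

With known observation variance, the Normal–Normal posterior has precision τ_n = τ₀ + n/σ² and mean μ_n = (τ₀μ₀ + (n/σ²)x̄)/τ_n.
Here τ₀ = 1/586.0 = 0.001706 and τ_data = 24/574.3 = 0.041790, so τ_n = 0.043496.
Rearranging for μ₀: μ₀ = (μ_n·τ_n − τ_data·x̄)/τ₀ = (497.8790·0.043496 − 0.041790·501.1) / 0.001706 = 0.714776/0.001706 ≈ 419.0.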